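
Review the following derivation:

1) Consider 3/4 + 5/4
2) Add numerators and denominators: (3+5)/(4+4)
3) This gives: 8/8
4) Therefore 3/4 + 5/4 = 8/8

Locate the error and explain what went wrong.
Step 2: Add numerators and denominators: (3+5)/(4+4)

Step 2 incorrectly adds fractions by separately adding numerators and denominators. This is wrong. The correct method requires a common denominator: 3/4 + 5/4 = (3×4 + 5×4)/(4×4) = 32/16 = 2. The method used gives 8/8, which is different.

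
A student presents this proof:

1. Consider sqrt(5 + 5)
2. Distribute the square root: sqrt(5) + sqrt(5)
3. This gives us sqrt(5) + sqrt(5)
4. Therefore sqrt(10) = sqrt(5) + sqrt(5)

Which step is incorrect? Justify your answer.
Step 2: Distribute the square root: sqrt(5) + sqrt(5)

Step 2 incorrectly 'distributes' the square root over addition. The square root function does not distribute: sqrt(a + b) ≠ sqrt(a) + sqrt(b). In fact, sqrt(5 + 5) = sqrt(10) ≈ 3.1623, while sqrt(5) + sqrt(5) ≈ 4.4721.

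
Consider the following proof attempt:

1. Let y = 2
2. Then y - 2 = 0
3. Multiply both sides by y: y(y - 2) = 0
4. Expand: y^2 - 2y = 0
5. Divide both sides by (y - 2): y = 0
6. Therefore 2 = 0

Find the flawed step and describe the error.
Step 5: Divide both sides by (y - 2): y = 0

Step 5 divides both sides by (y - 2). However, since y = 2, we have (y - 2) = 0. Division by zero is undefined, making this step invalid.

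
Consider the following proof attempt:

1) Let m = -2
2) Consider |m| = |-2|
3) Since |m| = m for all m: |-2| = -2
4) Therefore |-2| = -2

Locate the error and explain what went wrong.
Step 3: Since |m| = m for all m: |-2| = -2

Step 3 incorrectly states that |m| = m for all m. The correct definition is |m| = m when m >= 0, and |m| = -m when m < 0. Since -2 < 0, we have |-2| = -(-2) = 2, not -2.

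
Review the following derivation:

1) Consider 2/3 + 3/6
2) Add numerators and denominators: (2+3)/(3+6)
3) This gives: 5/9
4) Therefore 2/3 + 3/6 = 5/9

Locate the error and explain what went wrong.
Step 2: Add numerators and denominators: (2+3)/(3+6)

Step 2 incorrectly adds fractions by separately adding numerators and denominators. This is wrong. The correct method requires a common denominator: 2/3 + 3/6 = (2×6 + 3×3)/(3×6) = 21/18 = 7/6. The method used gives 5/9, which is different.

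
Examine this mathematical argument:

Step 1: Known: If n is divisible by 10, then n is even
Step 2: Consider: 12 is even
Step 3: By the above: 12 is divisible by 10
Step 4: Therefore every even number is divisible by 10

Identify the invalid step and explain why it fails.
Step 3: By the above: 12 is divisible by 10

Step 3 commits the fallacy of affirming the consequent. The known fact 'divisible by 10 → even' does NOT imply 'even → divisible by 10'. That would be the converse, which is false. For example, 12 is even but 12 ÷ 10 = 1.20, which is not an integer.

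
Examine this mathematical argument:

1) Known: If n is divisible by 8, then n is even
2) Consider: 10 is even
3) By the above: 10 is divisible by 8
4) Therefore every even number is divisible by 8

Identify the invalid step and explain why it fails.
Step 3: By the above: 10 is divisible by 8

Step 3 commits the fallacy of affirming the consequent. The known fact 'divisible by 8 → even' does NOT imply 'even → divisible by 8'. That would be the converse, which is false. For example, 10 is even but 10 ÷ 8 = 1.25, which is not an integer.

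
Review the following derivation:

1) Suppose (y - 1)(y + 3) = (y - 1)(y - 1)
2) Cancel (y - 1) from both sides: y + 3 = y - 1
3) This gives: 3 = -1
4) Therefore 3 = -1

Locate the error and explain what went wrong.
Step 2: Cancel (y - 1) from both sides: y + 3 = y - 1

Step 2 cancels (y - 1) from both sides. This is only valid if (y - 1) ≠ 0, i.e., y ≠ 1. When y = 1, both sides equal zero regardless of the other factors. The correct approach requires considering y = 1 as a separate case.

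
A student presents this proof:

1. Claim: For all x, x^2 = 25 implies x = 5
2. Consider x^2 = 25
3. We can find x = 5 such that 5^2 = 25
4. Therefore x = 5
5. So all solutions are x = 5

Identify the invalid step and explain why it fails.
Step 4: Therefore x = 5

Step 4 incorrectly concludes that x = 5 is the only solution. The proof shows that x = 5 is A solution (existence), but does not show it is the ONLY solution (uniqueness). In fact, x = -5 is also a solution since (-5)^2 = 25. Finding one solution doesn't prove there are no others.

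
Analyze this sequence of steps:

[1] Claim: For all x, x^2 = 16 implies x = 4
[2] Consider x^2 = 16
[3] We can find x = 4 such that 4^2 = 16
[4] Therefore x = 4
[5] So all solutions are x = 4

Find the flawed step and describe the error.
Step 4: Therefore x = 4

Step 4 incorrectly concludes that x = 4 is the only solution. The proof shows that x = 4 is A solution (existence), but does not show it is the ONLY solution (uniqueness). In fact, x = -4 is also a solution since (-4)^2 = 16. Finding one solution doesn't prove there are no others.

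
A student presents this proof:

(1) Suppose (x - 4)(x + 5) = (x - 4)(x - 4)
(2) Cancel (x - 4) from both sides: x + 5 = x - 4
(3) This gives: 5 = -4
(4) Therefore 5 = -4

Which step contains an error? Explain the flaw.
Step 2: Cancel (x - 4) from both sides: x + 5 = x - 4

Step 2 cancels (x - 4) from both sides. This is only valid if (x - 4) ≠ 0, i.e., x ≠ 4. When x = 4, both sides equal zero regardless of the other factors. The correct approach requires considering x = 4 as a separate case.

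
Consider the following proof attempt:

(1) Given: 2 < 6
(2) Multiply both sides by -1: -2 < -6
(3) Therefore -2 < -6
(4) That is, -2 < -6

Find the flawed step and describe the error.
Step 2: Multiply both sides by -1: -2 < -6

Step 2 multiplies both sides by -1 but fails to reverse the inequality sign. When multiplying (or dividing) an inequality by a negative number, the direction must be reversed. Since 2 < 6, we should get -2 > -6, i.e., -2 > -6.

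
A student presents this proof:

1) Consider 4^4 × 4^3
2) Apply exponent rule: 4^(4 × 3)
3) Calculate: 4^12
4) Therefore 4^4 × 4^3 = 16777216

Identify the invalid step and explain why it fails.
Step 2: Apply exponent rule: 4^(4 × 3)

Step 2 incorrectly states that a^b × a^c = a^(b×c). The correct rule is a^b × a^c = a^(b+c). The actual value is 4^4 × 4^3 = 4^7 = 16384, not 4^12 = 16777216.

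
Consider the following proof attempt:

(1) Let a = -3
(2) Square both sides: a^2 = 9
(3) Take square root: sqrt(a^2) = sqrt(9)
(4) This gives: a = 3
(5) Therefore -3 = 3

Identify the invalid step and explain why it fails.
Step 4: This gives: a = 3

Step 4 incorrectly states that sqrt(a^2) = a. The correct identity is sqrt(a^2) = |a|. Since a = -3 < 0, we have sqrt(a^2) = |-3| = 3, not a = -3.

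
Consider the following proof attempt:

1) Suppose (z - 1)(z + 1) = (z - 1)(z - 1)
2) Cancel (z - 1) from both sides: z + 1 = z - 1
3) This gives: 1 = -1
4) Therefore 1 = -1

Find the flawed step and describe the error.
Step 2: Cancel (z - 1) from both sides: z + 1 = z - 1

Step 2 cancels (z - 1) from both sides. This is only valid if (z - 1) ≠ 0, i.e., z ≠ 1. When z = 1, both sides equal zero regardless of the other factors. The correct approach requires considering z = 1 as a separate case.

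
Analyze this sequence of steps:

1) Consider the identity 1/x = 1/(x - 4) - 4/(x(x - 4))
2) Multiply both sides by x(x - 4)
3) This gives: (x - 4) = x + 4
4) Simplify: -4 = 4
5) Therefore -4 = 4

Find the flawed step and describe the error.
Step 3: This gives: (x - 4) = x + 4

Step 3 makes a sign error when clearing denominators. Multiplying -4/(x(x - 4)) by x(x - 4) gives -4, not +4. The correct result is (x - 4) = x - 4, which is trivially true, not (x - 4) = x + 4. (Step 1 is a valid identity: 1/(x - 4) - 4/(x(x - 4)) = (x - 4)/(x(x - 4)) = 1/x.)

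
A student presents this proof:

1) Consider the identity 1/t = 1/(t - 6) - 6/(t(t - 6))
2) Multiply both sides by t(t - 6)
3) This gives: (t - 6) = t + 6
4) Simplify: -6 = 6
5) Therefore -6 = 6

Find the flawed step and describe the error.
Step 3: This gives: (t - 6) = t + 6

Step 3 makes a sign error when clearing denominators. Multiplying -6/(t(t - 6)) by t(t - 6) gives -6, not +6. The correct result is (t - 6) = t - 6, which is trivially true, not (t - 6) = t + 6. (Step 1 is a valid identity: 1/(t - 6) - 6/(t(t - 6)) = (t - 6)/(t(t - 6)) = 1/t.)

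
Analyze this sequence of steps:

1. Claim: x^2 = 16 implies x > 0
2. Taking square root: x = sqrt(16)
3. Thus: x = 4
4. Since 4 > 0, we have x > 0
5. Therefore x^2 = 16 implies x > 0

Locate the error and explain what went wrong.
Step 2: Taking square root: x = sqrt(16)

Step 2 takes the square root and assumes the positive root only. The equation x^2 = 16 actually has two solutions: x = 4 and x = -4. The proof silently assumes x > 0 without justification, then uses this assumption to conclude x > 0, which is circular. The counterexample x = -4 shows the claim is false.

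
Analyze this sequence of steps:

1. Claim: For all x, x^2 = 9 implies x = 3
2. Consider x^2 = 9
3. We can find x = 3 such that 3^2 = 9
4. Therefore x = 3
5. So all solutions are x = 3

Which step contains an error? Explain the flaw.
Step 4: Therefore x = 3

Step 4 incorrectly concludes that x = 3 is the only solution. The proof shows that x = 3 is A solution (existence), but does not show it is the ONLY solution (uniqueness). In fact, x = -3 is also a solution since (-3)^2 = 9. Finding one solution doesn't prove there are no others.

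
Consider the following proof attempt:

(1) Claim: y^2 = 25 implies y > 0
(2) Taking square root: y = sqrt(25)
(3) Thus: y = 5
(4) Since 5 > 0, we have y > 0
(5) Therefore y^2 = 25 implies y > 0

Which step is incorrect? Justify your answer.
Step 2: Taking square root: y = sqrt(25)

Step 2 takes the square root and assumes the positive root only. The equation y^2 = 25 actually has two solutions: y = 5 and y = -5. The proof silently assumes y > 0 without justification, then uses this assumption to conclude y > 0, which is circular. The counterexample y = -5 shows the claim is false.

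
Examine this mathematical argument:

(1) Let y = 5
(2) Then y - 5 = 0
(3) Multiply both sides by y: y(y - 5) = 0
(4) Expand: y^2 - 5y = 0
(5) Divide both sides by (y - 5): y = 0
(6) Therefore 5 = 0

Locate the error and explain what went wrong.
Step 5: Divide both sides by (y - 5): y = 0

Step 5 divides both sides by (y - 5). However, since y = 5, we have (y - 5) = 0. Division by zero is undefined, making this step invalid.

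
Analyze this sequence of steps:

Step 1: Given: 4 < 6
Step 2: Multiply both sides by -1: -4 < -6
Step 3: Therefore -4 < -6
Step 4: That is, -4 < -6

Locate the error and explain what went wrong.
Step 2: Multiply both sides by -1: -4 < -6

Step 2 multiplies both sides by -1 but fails to reverse the inequality sign. When multiplying (or dividing) an inequality by a negative number, the direction must be reversed. Since 4 < 6, we should get -4 > -6, i.e., -4 > -6.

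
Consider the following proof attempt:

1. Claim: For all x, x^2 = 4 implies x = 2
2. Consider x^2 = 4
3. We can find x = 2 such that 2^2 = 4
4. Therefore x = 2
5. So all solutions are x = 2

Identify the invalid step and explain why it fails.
Step 4: Therefore x = 2

Step 4 incorrectly concludes that x = 2 is the only solution. The proof shows that x = 2 is A solution (existence), but does not show it is the ONLY solution (uniqueness). In fact, x = -2 is also a solution since (-2)^2 = 4. Finding one solution doesn't prove there are no others.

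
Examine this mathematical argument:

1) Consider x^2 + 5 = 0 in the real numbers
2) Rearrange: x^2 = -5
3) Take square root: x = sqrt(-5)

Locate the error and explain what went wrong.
Step 3: Take square root: x = sqrt(-5)

Step 3 takes the square root of -5, which is negative. In the real number system, the square root of a negative number is undefined. The equation x^2 + 5 = 0 has no real solutions. Square roots of negative numbers only exist in the complex numbers.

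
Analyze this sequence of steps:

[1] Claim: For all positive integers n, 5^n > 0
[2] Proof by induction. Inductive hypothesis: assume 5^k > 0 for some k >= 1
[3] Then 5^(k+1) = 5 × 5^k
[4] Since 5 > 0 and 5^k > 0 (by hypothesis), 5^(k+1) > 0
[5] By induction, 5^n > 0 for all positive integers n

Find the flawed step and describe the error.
Step 5: By induction, 5^n > 0 for all positive integers n

Step 5 concludes the proof by induction, but no base case was ever established. A valid induction proof requires: (1) a base case proving 5^1 > 0, and (2) an inductive step showing IF 5^k > 0 THEN 5^(k+1) > 0. Steps 2-4 correctly establish the inductive step, but without the base case the conclusion in step 5 does not follow.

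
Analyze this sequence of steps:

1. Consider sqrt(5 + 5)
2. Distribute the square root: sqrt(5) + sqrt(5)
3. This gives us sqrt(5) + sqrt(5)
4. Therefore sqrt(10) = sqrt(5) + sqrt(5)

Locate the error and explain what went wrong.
Step 2: Distribute the square root: sqrt(5) + sqrt(5)

Step 2 incorrectly 'distributes' the square root over addition. The square root function does not distribute: sqrt(a + b) ≠ sqrt(a) + sqrt(b). In fact, sqrt(5 + 5) = sqrt(10) ≈ 3.1623, while sqrt(5) + sqrt(5) ≈ 4.4721.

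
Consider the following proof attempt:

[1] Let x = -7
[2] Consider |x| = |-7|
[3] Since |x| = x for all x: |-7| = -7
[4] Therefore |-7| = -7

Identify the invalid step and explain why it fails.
Step 3: Since |x| = x for all x: |-7| = -7

Step 3 incorrectly states that |x| = x for all x. The correct definition is |x| = x when x >= 0, and |x| = -x when x < 0. Since -7 < 0, we have |-7| = -(-7) = 7, not -7.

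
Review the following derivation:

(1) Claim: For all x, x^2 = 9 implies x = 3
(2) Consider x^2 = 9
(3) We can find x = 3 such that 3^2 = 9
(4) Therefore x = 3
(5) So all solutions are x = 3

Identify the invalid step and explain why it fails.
Step 4: Therefore x = 3

Step 4 incorrectly concludes that x = 3 is the only solution. The proof shows that x = 3 is A solution (existence), but does not show it is the ONLY solution (uniqueness). In fact, x = -3 is also a solution since (-3)^2 = 9. Finding one solution doesn't prove there are no others.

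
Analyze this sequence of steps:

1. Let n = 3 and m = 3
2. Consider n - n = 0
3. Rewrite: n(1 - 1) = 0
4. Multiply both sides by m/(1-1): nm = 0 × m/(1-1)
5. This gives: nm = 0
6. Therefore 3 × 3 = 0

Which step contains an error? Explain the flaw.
Step 4: Multiply both sides by m/(1-1): nm = 0 × m/(1-1)

Step 4 multiplies both sides by m/(1-1). However, 1-1 = 0, so this is multiplication by m/0, which is undefined. We cannot multiply by an undefined expression.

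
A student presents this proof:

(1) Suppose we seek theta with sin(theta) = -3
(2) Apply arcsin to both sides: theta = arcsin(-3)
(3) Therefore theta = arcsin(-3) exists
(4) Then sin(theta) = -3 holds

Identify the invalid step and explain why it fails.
Step 2: Apply arcsin to both sides: theta = arcsin(-3)

Step 2 applies arcsin to -3. However, arcsin(x) is only defined for x in [-1, 1] because sin(theta) can only produce values in that range. Since |-3| > 1, arcsin(-3) is undefined. There is no angle whose sine equals -3.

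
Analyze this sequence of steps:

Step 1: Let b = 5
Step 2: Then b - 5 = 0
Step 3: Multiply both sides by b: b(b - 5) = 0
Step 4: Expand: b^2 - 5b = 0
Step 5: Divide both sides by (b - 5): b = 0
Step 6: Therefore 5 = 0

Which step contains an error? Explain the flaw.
Step 5: Divide both sides by (b - 5): b = 0

Step 5 divides both sides by (b - 5). However, since b = 5, we have (b - 5) = 0. Division by zero is undefined, making this step invalid.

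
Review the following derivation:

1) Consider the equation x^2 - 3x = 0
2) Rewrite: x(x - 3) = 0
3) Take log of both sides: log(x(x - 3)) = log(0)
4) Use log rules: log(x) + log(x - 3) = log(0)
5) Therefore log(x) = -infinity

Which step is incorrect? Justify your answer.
Step 3: Take log of both sides: log(x(x - 3)) = log(0)

Step 3 takes the logarithm of both sides, resulting in log(0) on the right side. The logarithm is only defined for positive numbers; log(0) is undefined (approaches negative infinity). This operation is invalid.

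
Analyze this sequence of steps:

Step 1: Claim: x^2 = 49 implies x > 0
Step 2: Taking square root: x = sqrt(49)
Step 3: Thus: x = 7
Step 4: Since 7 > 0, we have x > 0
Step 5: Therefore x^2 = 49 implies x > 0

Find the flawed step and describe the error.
Step 2: Taking square root: x = sqrt(49)

Step 2 takes the square root and assumes the positive root only. The equation x^2 = 49 actually has two solutions: x = 7 and x = -7. The proof silently assumes x > 0 without justification, then uses this assumption to conclude x > 0, which is circular. The counterexample x = -7 shows the claim is false.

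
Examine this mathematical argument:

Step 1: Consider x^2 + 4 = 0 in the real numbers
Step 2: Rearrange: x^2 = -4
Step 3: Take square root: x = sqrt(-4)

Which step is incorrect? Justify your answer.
Step 3: Take square root: x = sqrt(-4)

Step 3 takes the square root of -4, which is negative. In the real number system, the square root of a negative number is undefined. The equation x^2 + 4 = 0 has no real solutions. Square roots of negative numbers only exist in the complex numbers.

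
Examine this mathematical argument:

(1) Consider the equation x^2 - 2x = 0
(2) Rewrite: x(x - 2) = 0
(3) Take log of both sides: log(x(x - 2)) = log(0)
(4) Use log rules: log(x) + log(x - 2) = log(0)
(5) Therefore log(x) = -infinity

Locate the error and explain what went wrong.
Step 3: Take log of both sides: log(x(x - 2)) = log(0)

Step 3 takes the logarithm of both sides, resulting in log(0) on the right side. The logarithm is only defined for positive numbers; log(0) is undefined (approaches negative infinity). This operation is invalid.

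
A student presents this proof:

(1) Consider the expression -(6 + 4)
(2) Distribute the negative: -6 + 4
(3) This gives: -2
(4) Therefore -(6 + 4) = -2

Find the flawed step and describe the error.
Step 2: Distribute the negative: -6 + 4

Step 2 incorrectly distributes the negative sign. The correct distribution is -(6 + 4) = -6 - 4 = -10. The negative must be applied to both terms, not just the first. The error treats -(6 + 4) as -6 + 4, which equals -2 instead of -10.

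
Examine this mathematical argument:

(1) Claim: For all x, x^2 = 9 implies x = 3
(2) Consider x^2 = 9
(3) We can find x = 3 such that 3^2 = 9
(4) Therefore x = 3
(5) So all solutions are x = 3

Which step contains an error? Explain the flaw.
Step 4: Therefore x = 3

Step 4 incorrectly concludes that x = 3 is the only solution. The proof shows that x = 3 is A solution (existence), but does not show it is the ONLY solution (uniqueness). In fact, x = -3 is also a solution since (-3)^2 = 9. Finding one solution doesn't prove there are no others.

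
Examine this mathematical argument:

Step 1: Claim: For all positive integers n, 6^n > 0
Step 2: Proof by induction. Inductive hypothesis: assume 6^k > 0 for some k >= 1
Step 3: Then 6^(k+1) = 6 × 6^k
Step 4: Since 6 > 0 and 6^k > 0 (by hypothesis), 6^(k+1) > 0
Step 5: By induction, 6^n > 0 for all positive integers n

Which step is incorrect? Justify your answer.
Step 5: By induction, 6^n > 0 for all positive integers n

Step 5 concludes the proof by induction, but no base case was ever established. A valid induction proof requires: (1) a base case proving 6^1 > 0, and (2) an inductive step showing IF 6^k > 0 THEN 6^(k+1) > 0. Steps 2-4 correctly establish the inductive step, but without the base case the conclusion in step 5 does not follow.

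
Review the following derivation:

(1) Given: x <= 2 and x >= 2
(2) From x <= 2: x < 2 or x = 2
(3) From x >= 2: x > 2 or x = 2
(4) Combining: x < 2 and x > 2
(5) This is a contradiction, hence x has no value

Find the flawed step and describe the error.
Step 4: Combining: x < 2 and x > 2

Step 4 incorrectly combines the conditions. From x <= 2 and x >= 2, the intersection is x = 2. The error treats the 'or' cases as 'and' requirements. The correct conclusion is that x = 2 is the unique solution, not that no solution exists.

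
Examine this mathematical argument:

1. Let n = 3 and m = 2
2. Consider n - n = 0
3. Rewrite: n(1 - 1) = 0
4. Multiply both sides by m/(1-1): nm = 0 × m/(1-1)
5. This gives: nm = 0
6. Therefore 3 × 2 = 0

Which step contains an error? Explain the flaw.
Step 4: Multiply both sides by m/(1-1): nm = 0 × m/(1-1)

Step 4 multiplies both sides by m/(1-1). However, 1-1 = 0, so this is multiplication by m/0, which is undefined. We cannot multiply by an undefined expression.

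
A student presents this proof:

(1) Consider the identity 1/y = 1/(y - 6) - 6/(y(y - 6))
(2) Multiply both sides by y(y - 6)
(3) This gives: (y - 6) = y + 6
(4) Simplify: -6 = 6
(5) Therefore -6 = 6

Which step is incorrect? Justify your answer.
Step 3: This gives: (y - 6) = y + 6

Step 3 makes a sign error when clearing denominators. Multiplying -6/(y(y - 6)) by y(y - 6) gives -6, not +6. The correct result is (y - 6) = y - 6, which is trivially true, not (y - 6) = y + 6. (Step 1 is a valid identity: 1/(y - 6) - 6/(y(y - 6)) = (y - 6)/(y(y - 6)) = 1/y.)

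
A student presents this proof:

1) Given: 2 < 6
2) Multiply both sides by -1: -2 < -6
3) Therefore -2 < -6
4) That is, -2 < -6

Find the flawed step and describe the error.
Step 2: Multiply both sides by -1: -2 < -6

Step 2 multiplies both sides by -1 but fails to reverse the inequality sign. When multiplying (or dividing) an inequality by a negative number, the direction must be reversed. Since 2 < 6, we should get -2 > -6, i.e., -2 > -6.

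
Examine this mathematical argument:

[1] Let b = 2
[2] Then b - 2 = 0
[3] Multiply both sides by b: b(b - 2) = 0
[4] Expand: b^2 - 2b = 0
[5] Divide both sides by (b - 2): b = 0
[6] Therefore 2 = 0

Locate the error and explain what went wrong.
Step 5: Divide both sides by (b - 2): b = 0

Step 5 divides both sides by (b - 2). However, since b = 2, we have (b - 2) = 0. Division by zero is undefined, making this step invalid.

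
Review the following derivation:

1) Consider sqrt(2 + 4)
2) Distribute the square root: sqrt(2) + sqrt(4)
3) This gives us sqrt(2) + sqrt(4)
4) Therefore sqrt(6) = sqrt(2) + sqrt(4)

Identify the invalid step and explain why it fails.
Step 2: Distribute the square root: sqrt(2) + sqrt(4)

Step 2 incorrectly 'distributes' the square root over addition. The square root function does not distribute: sqrt(a + b) ≠ sqrt(a) + sqrt(b). In fact, sqrt(2 + 4) = sqrt(6) ≈ 2.4495, while sqrt(2) + sqrt(4) ≈ 3.4142.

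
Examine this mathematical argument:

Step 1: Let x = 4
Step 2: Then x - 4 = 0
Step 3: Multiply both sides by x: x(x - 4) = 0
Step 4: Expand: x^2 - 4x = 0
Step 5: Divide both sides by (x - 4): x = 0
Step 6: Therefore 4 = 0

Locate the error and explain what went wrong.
Step 5: Divide both sides by (x - 4): x = 0

Step 5 divides both sides by (x - 4). However, since x = 4, we have (x - 4) = 0. Division by zero is undefined, making this step invalid.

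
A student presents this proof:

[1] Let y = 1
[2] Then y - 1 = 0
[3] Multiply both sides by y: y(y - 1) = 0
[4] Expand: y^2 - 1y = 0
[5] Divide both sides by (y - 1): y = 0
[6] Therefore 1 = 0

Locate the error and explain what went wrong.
Step 5: Divide both sides by (y - 1): y = 0

Step 5 divides both sides by (y - 1). However, since y = 1, we have (y - 1) = 0. Division by zero is undefined, making this step invalid.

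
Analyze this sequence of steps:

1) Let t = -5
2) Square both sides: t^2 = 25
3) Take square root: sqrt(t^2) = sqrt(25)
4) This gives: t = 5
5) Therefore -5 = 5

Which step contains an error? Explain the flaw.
Step 4: This gives: t = 5

Step 4 incorrectly states that sqrt(t^2) = t. The correct identity is sqrt(t^2) = |t|. Since t = -5 < 0, we have sqrt(t^2) = |-5| = 5, not t = -5.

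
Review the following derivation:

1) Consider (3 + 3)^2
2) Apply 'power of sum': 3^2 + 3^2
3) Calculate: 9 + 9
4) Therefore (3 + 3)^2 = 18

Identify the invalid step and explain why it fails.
Step 2: Apply 'power of sum': 3^2 + 3^2

Step 2 incorrectly applies a non-existent rule '(a+b)^n = a^n + b^n'. This is false in general. The correct expansion uses the binomial theorem. The actual value is (3 + 3)^2 = 6^2 = 36, not 18.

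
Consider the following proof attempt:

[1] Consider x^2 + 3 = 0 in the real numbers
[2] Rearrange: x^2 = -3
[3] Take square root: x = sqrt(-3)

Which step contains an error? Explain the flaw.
Step 3: Take square root: x = sqrt(-3)

Step 3 takes the square root of -3, which is negative. In the real number system, the square root of a negative number is undefined. The equation x^2 + 3 = 0 has no real solutions. Square roots of negative numbers only exist in the complex numbers.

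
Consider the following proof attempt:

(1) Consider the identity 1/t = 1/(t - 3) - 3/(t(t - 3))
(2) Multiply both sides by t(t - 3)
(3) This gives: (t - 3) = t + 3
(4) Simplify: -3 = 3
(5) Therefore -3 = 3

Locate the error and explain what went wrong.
Step 3: This gives: (t - 3) = t + 3

Step 3 makes a sign error when clearing denominators. Multiplying -3/(t(t - 3)) by t(t - 3) gives -3, not +3. The correct result is (t - 3) = t - 3, which is trivially true, not (t - 3) = t + 3. (Step 1 is a valid identity: 1/(t - 3) - 3/(t(t - 3)) = (t - 3)/(t(t - 3)) = 1/t.)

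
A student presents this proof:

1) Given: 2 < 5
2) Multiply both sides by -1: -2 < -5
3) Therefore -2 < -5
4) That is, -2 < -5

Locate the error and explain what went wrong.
Step 2: Multiply both sides by -1: -2 < -5

Step 2 multiplies both sides by -1 but fails to reverse the inequality sign. When multiplying (or dividing) an inequality by a negative number, the direction must be reversed. Since 2 < 5, we should get -2 > -5, i.e., -2 > -5.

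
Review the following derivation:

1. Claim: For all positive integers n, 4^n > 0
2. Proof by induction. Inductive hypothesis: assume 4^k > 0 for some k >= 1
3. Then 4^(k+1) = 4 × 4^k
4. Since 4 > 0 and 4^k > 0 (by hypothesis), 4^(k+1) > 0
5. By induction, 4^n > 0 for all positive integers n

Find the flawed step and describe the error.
Step 5: By induction, 4^n > 0 for all positive integers n

Step 5 concludes the proof by induction, but no base case was ever established. A valid induction proof requires: (1) a base case proving 4^1 > 0, and (2) an inductive step showing IF 4^k > 0 THEN 4^(k+1) > 0. Steps 2-4 correctly establish the inductive step, but without the base case the conclusion in step 5 does not follow.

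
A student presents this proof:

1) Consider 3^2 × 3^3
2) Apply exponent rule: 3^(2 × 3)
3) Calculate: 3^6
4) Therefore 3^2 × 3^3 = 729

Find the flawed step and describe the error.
Step 2: Apply exponent rule: 3^(2 × 3)

Step 2 incorrectly states that a^b × a^c = a^(b×c). The correct rule is a^b × a^c = a^(b+c). The actual value is 3^2 × 3^3 = 3^5 = 243, not 3^6 = 729.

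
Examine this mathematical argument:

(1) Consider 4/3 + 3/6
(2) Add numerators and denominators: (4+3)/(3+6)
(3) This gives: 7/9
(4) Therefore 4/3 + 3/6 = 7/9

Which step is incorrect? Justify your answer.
Step 2: Add numerators and denominators: (4+3)/(3+6)

Step 2 incorrectly adds fractions by separately adding numerators and denominators. This is wrong. The correct method requires a common denominator: 4/3 + 3/6 = (4×6 + 3×3)/(3×6) = 33/18 = 11/6. The method used gives 7/9, which is different.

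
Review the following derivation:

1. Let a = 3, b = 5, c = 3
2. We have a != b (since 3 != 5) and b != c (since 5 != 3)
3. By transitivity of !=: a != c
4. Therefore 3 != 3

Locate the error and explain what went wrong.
Step 3: By transitivity of !=: a != c

Step 3 incorrectly applies transitivity to the '!=' relation. Transitivity states: if a R b and b R c, then a R c. However, '!=' is not transitive. Counterexample: 3 != 5 and 5 != 3, but 3 = 3 (both equal 3). Transitivity holds for relations like <, <=, =, but not for !=.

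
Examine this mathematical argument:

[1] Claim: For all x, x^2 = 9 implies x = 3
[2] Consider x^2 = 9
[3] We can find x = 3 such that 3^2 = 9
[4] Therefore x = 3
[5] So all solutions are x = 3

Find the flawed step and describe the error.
Step 4: Therefore x = 3

Step 4 incorrectly concludes that x = 3 is the only solution. The proof shows that x = 3 is A solution (existence), but does not show it is the ONLY solution (uniqueness). In fact, x = -3 is also a solution since (-3)^2 = 9. Finding one solution doesn't prove there are no others.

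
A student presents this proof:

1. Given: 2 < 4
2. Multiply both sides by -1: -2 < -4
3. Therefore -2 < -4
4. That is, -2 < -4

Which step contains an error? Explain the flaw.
Step 2: Multiply both sides by -1: -2 < -4

Step 2 multiplies both sides by -1 but fails to reverse the inequality sign. When multiplying (or dividing) an inequality by a negative number, the direction must be reversed. Since 2 < 4, we should get -2 > -4, i.e., -2 > -4.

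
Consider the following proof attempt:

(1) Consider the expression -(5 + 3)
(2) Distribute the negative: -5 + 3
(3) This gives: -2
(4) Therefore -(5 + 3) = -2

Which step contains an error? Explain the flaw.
Step 2: Distribute the negative: -5 + 3

Step 2 incorrectly distributes the negative sign. The correct distribution is -(5 + 3) = -5 - 3 = -8. The negative must be applied to both terms, not just the first. The error treats -(5 + 3) as -5 + 3, which equals -2 instead of -8.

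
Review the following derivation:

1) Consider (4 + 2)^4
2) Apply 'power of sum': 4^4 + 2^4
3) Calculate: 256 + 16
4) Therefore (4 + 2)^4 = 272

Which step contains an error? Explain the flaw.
Step 2: Apply 'power of sum': 4^4 + 2^4

Step 2 incorrectly applies a non-existent rule '(a+b)^n = a^n + b^n'. This is false in general. The correct expansion uses the binomial theorem. The actual value is (4 + 2)^4 = 6^4 = 1296, not 272.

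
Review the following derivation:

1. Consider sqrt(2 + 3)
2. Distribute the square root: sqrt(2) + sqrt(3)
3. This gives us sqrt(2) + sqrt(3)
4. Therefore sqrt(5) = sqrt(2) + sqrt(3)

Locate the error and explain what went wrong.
Step 2: Distribute the square root: sqrt(2) + sqrt(3)

Step 2 incorrectly 'distributes' the square root over addition. The square root function does not distribute: sqrt(a + b) ≠ sqrt(a) + sqrt(b). In fact, sqrt(2 + 3) = sqrt(5) ≈ 2.2361, while sqrt(2) + sqrt(3) ≈ 3.1463.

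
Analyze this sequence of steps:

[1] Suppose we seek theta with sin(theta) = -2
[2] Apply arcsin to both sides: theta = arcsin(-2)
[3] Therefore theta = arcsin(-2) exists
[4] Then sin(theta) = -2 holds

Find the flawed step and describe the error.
Step 2: Apply arcsin to both sides: theta = arcsin(-2)

Step 2 applies arcsin to -2. However, arcsin(x) is only defined for x in [-1, 1] because sin(theta) can only produce values in that range. Since |-2| > 1, arcsin(-2) is undefined. There is no angle whose sine equals -2.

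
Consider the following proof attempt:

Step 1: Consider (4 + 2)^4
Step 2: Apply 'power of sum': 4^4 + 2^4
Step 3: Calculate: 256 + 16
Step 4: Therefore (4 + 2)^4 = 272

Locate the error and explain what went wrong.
Step 2: Apply 'power of sum': 4^4 + 2^4

Step 2 incorrectly applies a non-existent rule '(a+b)^n = a^n + b^n'. This is false in general. The correct expansion uses the binomial theorem. The actual value is (4 + 2)^4 = 6^4 = 1296, not 272.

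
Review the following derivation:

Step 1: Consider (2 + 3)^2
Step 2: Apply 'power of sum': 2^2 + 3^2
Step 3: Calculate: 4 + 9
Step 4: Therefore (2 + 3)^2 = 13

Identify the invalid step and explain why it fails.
Step 2: Apply 'power of sum': 2^2 + 3^2

Step 2 incorrectly applies a non-existent rule '(a+b)^n = a^n + b^n'. This is false in general. The correct expansion uses the binomial theorem. The actual value is (2 + 3)^2 = 5^2 = 25, not 13.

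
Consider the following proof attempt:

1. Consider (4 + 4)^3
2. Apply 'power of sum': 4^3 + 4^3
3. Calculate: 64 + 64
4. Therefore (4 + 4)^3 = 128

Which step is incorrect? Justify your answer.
Step 2: Apply 'power of sum': 4^3 + 4^3

Step 2 incorrectly applies a non-existent rule '(a+b)^n = a^n + b^n'. This is false in general. The correct expansion uses the binomial theorem. The actual value is (4 + 4)^3 = 8^3 = 512, not 128.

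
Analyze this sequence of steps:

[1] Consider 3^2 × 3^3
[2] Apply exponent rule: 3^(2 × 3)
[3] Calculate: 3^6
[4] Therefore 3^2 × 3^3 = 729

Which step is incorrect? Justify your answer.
Step 2: Apply exponent rule: 3^(2 × 3)

Step 2 incorrectly states that a^b × a^c = a^(b×c). The correct rule is a^b × a^c = a^(b+c). The actual value is 3^2 × 3^3 = 3^5 = 243, not 3^6 = 729.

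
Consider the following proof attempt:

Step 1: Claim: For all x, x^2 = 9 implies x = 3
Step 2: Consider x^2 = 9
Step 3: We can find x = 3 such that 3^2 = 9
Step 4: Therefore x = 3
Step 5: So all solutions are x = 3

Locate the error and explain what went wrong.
Step 4: Therefore x = 3

Step 4 incorrectly concludes that x = 3 is the only solution. The proof shows that x = 3 is A solution (existence), but does not show it is the ONLY solution (uniqueness). In fact, x = -3 is also a solution since (-3)^2 = 9. Finding one solution doesn't prove there are no others.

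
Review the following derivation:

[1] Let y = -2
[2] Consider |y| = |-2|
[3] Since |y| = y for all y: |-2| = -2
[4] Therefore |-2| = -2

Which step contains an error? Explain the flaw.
Step 3: Since |y| = y for all y: |-2| = -2

Step 3 incorrectly states that |y| = y for all y. The correct definition is |y| = y when y >= 0, and |y| = -y when y < 0. Since -2 < 0, we have |-2| = -(-2) = 2, not -2.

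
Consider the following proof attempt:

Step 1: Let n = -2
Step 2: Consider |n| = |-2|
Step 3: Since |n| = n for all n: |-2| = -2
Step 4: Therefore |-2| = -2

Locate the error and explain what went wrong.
Step 3: Since |n| = n for all n: |-2| = -2

Step 3 incorrectly states that |n| = n for all n. The correct definition is |n| = n when n >= 0, and |n| = -n when n < 0. Since -2 < 0, we have |-2| = -(-2) = 2, not -2.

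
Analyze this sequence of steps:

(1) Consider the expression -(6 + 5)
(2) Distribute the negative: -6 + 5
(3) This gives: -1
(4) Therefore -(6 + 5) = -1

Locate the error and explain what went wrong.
Step 2: Distribute the negative: -6 + 5

Step 2 incorrectly distributes the negative sign. The correct distribution is -(6 + 5) = -6 - 5 = -11. The negative must be applied to both terms, not just the first. The error treats -(6 + 5) as -6 + 5, which equals -1 instead of -11.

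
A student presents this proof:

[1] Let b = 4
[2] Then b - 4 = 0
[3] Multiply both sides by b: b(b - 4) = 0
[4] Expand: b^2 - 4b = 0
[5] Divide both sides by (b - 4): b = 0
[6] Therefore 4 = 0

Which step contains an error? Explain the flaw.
Step 5: Divide both sides by (b - 4): b = 0

Step 5 divides both sides by (b - 4). However, since b = 4, we have (b - 4) = 0. Division by zero is undefined, making this step invalid.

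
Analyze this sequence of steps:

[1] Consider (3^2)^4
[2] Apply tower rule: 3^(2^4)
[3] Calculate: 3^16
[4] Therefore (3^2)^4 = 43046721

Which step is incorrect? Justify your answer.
Step 2: Apply tower rule: 3^(2^4)

Step 2 incorrectly states that (a^b)^c = a^(b^c). The correct rule is (a^b)^c = a^(b×c). The actual value is (3^2)^4 = 3^8 = 6561, not 3^16 = 43046721.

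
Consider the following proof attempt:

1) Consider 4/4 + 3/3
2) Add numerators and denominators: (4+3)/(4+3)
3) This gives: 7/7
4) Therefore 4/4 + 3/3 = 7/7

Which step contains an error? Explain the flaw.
Step 2: Add numerators and denominators: (4+3)/(4+3)

Step 2 incorrectly adds fractions by separately adding numerators and denominators. This is wrong. The correct method requires a common denominator: 4/4 + 3/3 = (4×3 + 3×4)/(4×3) = 24/12 = 2. The method used gives 7/7, which is different.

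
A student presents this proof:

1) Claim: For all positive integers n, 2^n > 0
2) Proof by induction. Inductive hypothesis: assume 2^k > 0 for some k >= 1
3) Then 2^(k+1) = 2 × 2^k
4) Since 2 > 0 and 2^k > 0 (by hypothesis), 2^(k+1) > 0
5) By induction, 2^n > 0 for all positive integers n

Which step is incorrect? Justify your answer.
Step 5: By induction, 2^n > 0 for all positive integers n

Step 5 concludes the proof by induction, but no base case was ever established. A valid induction proof requires: (1) a base case proving 2^1 > 0, and (2) an inductive step showing IF 2^k > 0 THEN 2^(k+1) > 0. Steps 2-4 correctly establish the inductive step, but without the base case the conclusion in step 5 does not follow.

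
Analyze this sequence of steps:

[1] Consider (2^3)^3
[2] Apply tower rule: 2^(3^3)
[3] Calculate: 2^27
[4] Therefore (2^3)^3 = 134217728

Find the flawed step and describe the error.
Step 2: Apply tower rule: 2^(3^3)

Step 2 incorrectly states that (a^b)^c = a^(b^c). The correct rule is (a^b)^c = a^(b×c). The actual value is (2^3)^3 = 2^9 = 512, not 2^27 = 134217728.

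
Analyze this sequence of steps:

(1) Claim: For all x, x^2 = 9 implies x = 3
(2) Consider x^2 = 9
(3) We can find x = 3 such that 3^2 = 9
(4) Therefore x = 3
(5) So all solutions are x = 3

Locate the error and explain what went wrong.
Step 4: Therefore x = 3

Step 4 incorrectly concludes that x = 3 is the only solution. The proof shows that x = 3 is A solution (existence), but does not show it is the ONLY solution (uniqueness). In fact, x = -3 is also a solution since (-3)^2 = 9. Finding one solution doesn't prove there are no others.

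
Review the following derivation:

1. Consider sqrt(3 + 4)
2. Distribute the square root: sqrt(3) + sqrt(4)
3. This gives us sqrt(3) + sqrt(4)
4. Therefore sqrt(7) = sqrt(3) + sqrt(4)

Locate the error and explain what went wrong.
Step 2: Distribute the square root: sqrt(3) + sqrt(4)

Step 2 incorrectly 'distributes' the square root over addition. The square root function does not distribute: sqrt(a + b) ≠ sqrt(a) + sqrt(b). In fact, sqrt(3 + 4) = sqrt(7) ≈ 2.6458, while sqrt(3) + sqrt(4) ≈ 3.7321.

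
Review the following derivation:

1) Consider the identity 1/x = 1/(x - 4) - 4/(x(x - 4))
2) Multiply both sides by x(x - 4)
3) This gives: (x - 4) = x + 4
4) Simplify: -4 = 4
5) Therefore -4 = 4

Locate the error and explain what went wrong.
Step 3: This gives: (x - 4) = x + 4

Step 3 makes a sign error when clearing denominators. Multiplying -4/(x(x - 4)) by x(x - 4) gives -4, not +4. The correct result is (x - 4) = x - 4, which is trivially true, not (x - 4) = x + 4. (Step 1 is a valid identity: 1/(x - 4) - 4/(x(x - 4)) = (x - 4)/(x(x - 4)) = 1/x.)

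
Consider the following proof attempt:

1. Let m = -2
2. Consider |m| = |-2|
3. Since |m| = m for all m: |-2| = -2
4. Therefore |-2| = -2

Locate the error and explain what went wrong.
Step 3: Since |m| = m for all m: |-2| = -2

Step 3 incorrectly states that |m| = m for all m. The correct definition is |m| = m when m >= 0, and |m| = -m when m < 0. Since -2 < 0, we have |-2| = -(-2) = 2, not -2.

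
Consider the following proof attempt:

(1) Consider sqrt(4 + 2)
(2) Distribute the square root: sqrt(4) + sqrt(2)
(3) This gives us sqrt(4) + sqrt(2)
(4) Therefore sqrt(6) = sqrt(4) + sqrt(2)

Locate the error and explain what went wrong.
Step 2: Distribute the square root: sqrt(4) + sqrt(2)

Step 2 incorrectly 'distributes' the square root over addition. The square root function does not distribute: sqrt(a + b) ≠ sqrt(a) + sqrt(b). In fact, sqrt(4 + 2) = sqrt(6) ≈ 2.4495, while sqrt(4) + sqrt(2) ≈ 3.4142.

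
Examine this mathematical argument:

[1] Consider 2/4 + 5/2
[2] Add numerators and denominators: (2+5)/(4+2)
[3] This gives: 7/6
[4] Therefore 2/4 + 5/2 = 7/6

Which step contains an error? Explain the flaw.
Step 2: Add numerators and denominators: (2+5)/(4+2)

Step 2 incorrectly adds fractions by separately adding numerators and denominators. This is wrong. The correct method requires a common denominator: 2/4 + 5/2 = (2×2 + 5×4)/(4×2) = 24/8 = 3. The method used gives 7/6, which is different.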